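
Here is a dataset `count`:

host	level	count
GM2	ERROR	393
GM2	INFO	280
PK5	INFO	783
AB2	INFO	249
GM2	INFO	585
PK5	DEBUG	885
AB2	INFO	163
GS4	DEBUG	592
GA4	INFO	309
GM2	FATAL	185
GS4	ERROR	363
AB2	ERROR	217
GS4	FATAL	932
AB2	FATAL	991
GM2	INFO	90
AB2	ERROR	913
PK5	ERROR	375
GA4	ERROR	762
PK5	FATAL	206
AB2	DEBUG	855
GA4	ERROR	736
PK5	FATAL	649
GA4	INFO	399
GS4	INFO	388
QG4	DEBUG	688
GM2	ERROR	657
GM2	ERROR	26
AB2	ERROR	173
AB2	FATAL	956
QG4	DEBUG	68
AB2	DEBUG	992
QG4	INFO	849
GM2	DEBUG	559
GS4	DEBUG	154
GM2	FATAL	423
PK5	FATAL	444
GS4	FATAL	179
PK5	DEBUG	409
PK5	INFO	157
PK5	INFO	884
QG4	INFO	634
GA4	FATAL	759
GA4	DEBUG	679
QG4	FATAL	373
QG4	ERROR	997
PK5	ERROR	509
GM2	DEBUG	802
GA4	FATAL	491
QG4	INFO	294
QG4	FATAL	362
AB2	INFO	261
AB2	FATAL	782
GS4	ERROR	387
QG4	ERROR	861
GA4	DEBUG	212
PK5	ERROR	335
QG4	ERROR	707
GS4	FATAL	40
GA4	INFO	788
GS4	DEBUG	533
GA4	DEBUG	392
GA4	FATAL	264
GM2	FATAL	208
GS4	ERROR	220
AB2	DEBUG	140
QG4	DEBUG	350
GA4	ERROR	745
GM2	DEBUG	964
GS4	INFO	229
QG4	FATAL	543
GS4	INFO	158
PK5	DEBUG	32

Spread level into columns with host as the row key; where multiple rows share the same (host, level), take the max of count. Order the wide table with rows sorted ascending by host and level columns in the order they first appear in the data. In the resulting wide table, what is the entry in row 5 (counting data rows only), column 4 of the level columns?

649

With rows sorted ascending by host, row 5 is host=PK5. level columns in first-appearance order: ERROR, INFO, DEBUG, FATAL; column 4 is FATAL.
Long rows with host=PK5, level=FATAL: max(206, 649, 444) = 649.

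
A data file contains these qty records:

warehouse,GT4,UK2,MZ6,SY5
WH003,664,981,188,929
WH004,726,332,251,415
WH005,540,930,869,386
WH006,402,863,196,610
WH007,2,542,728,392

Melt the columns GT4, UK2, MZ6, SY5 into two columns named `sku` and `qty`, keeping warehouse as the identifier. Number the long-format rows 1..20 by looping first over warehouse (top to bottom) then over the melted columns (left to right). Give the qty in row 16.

20 rows total (5 × 4). Row 16: index ⌊(16-1)/4⌋ = 3 into warehouse → WH006; (16-1) mod 4 = 3 into the melted columns → SY5.
So row 16 is (WH006, SY5, 610); qty = 610.

610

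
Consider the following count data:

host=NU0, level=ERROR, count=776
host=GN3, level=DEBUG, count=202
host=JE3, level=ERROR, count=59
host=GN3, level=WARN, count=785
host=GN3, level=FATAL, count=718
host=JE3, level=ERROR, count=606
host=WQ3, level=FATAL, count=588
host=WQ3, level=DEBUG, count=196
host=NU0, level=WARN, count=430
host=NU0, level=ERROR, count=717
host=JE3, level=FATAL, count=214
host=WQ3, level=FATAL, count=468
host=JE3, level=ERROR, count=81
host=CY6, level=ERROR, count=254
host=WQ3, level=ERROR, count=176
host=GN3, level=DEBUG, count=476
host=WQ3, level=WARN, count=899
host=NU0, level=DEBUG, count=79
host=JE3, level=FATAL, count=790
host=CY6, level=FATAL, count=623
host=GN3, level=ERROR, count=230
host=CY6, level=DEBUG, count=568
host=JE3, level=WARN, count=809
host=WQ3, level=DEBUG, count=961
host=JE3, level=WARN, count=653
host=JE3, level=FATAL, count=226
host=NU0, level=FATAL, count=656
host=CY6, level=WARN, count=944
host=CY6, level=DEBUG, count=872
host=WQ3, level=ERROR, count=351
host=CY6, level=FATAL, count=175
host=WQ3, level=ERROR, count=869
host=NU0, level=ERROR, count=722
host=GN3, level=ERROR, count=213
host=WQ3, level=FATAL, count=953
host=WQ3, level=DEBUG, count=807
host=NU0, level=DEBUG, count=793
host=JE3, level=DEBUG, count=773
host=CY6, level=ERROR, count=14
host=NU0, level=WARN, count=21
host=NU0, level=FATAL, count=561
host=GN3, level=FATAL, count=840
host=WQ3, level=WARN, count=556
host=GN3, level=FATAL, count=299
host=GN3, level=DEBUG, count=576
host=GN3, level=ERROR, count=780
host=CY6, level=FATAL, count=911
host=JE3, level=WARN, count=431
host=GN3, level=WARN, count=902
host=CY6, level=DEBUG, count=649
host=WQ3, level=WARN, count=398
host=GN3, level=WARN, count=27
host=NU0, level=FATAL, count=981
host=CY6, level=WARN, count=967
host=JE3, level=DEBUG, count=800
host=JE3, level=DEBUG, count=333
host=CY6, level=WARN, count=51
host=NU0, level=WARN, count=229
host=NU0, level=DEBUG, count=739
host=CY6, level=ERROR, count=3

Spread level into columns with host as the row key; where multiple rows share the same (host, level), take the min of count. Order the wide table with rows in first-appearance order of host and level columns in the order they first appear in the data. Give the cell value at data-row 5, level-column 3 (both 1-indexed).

With rows in first-appearance order of host, row 5 is host=CY6. level columns in first-appearance order: ERROR, DEBUG, WARN, FATAL; column 3 is WARN.
Long rows with host=CY6, level=WARN: min(944, 967, 51) = 51.

51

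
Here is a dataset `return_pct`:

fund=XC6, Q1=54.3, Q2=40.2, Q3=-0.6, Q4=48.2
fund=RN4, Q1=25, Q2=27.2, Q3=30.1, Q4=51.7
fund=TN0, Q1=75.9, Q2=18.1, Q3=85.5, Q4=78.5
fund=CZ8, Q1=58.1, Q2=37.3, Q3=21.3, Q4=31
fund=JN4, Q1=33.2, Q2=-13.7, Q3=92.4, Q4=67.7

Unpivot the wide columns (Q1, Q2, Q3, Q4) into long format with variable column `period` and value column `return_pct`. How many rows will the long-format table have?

5 fund values × 4 melted columns = 20 rows.

20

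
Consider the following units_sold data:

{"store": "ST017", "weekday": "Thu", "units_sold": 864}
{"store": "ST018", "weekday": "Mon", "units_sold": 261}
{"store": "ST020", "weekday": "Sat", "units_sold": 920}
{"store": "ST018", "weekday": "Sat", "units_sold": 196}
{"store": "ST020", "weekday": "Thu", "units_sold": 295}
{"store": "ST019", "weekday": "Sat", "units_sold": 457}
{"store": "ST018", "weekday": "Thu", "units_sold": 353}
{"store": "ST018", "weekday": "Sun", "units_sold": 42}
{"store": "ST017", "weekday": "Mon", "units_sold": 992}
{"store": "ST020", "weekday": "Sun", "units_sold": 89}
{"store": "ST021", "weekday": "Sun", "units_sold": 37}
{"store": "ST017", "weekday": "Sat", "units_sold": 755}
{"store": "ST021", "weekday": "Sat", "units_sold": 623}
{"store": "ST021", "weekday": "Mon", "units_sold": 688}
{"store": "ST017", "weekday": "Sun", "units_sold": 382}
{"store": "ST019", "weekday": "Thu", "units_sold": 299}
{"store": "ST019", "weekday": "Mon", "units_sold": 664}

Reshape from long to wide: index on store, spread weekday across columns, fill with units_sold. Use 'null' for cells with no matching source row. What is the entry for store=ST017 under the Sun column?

The long row with store=ST017, weekday=Sun has units_sold=382.

382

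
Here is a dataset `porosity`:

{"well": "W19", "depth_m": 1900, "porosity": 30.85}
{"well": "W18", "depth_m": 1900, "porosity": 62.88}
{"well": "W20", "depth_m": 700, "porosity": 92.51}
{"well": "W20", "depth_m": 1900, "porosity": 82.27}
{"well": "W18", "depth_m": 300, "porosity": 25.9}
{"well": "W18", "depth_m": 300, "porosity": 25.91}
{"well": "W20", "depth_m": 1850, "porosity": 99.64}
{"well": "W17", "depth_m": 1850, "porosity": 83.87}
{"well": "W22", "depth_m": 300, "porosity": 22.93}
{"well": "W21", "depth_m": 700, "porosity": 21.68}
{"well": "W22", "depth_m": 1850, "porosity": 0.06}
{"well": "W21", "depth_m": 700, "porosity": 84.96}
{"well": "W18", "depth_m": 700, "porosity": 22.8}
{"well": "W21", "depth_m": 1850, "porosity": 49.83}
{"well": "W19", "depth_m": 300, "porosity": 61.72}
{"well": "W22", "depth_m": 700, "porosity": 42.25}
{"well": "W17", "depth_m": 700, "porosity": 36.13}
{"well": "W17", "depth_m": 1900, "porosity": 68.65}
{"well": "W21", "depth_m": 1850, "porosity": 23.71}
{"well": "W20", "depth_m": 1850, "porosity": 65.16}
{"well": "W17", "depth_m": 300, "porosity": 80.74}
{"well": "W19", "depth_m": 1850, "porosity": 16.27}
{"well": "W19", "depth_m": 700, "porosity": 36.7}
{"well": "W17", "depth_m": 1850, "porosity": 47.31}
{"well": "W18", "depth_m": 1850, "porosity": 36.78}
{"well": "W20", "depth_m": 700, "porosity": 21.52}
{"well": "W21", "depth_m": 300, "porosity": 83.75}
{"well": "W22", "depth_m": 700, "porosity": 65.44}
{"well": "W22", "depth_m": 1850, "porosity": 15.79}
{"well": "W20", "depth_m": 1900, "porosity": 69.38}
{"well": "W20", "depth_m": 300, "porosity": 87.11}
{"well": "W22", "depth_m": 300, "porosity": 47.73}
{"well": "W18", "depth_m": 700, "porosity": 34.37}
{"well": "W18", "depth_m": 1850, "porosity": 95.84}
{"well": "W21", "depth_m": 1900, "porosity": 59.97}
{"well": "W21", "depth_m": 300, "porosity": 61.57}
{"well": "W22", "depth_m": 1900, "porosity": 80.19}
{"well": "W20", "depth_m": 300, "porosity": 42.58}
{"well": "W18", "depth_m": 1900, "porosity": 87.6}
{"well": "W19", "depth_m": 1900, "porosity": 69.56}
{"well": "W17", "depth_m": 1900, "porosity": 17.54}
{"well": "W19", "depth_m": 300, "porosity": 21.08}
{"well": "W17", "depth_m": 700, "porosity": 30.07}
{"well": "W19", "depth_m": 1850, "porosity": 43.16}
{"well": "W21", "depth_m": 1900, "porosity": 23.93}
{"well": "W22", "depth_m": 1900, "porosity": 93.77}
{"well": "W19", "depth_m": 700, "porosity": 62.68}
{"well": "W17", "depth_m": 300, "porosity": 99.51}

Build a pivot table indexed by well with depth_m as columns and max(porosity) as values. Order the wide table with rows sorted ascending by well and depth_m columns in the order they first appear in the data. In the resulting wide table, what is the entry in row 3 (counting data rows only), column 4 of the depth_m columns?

With rows sorted ascending by well, row 3 is well=W19. depth_m columns in first-appearance order: 1900, 700, 300, 1850; column 4 is 1850.
Long rows with well=W19, depth_m=1850: max(16.27, 43.16) = 43.16.

43.16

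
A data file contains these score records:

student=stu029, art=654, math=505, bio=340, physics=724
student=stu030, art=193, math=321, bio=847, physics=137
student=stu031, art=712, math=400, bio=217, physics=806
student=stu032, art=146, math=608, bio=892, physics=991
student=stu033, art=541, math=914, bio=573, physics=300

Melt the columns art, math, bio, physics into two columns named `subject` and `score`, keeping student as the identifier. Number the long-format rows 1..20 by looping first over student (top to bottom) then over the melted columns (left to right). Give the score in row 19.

573

20 rows total (5 × 4). Row 19: index ⌊(19-1)/4⌋ = 4 into student → stu033; (19-1) mod 4 = 2 into the melted columns → bio.
So row 19 is (stu033, bio, 573); score = 573.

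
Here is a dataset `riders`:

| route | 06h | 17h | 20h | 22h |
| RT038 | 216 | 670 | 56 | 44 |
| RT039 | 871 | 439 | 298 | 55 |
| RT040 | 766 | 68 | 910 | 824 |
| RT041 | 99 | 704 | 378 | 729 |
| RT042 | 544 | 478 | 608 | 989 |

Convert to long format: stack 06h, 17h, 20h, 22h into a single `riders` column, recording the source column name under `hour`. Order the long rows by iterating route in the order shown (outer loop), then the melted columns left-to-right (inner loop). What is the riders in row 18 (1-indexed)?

20 rows total (5 × 4). Row 18: index ⌊(18-1)/4⌋ = 4 into route → RT042; (18-1) mod 4 = 1 into the melted columns → 17h.
So row 18 is (RT042, 17h, 478); riders = 478.

478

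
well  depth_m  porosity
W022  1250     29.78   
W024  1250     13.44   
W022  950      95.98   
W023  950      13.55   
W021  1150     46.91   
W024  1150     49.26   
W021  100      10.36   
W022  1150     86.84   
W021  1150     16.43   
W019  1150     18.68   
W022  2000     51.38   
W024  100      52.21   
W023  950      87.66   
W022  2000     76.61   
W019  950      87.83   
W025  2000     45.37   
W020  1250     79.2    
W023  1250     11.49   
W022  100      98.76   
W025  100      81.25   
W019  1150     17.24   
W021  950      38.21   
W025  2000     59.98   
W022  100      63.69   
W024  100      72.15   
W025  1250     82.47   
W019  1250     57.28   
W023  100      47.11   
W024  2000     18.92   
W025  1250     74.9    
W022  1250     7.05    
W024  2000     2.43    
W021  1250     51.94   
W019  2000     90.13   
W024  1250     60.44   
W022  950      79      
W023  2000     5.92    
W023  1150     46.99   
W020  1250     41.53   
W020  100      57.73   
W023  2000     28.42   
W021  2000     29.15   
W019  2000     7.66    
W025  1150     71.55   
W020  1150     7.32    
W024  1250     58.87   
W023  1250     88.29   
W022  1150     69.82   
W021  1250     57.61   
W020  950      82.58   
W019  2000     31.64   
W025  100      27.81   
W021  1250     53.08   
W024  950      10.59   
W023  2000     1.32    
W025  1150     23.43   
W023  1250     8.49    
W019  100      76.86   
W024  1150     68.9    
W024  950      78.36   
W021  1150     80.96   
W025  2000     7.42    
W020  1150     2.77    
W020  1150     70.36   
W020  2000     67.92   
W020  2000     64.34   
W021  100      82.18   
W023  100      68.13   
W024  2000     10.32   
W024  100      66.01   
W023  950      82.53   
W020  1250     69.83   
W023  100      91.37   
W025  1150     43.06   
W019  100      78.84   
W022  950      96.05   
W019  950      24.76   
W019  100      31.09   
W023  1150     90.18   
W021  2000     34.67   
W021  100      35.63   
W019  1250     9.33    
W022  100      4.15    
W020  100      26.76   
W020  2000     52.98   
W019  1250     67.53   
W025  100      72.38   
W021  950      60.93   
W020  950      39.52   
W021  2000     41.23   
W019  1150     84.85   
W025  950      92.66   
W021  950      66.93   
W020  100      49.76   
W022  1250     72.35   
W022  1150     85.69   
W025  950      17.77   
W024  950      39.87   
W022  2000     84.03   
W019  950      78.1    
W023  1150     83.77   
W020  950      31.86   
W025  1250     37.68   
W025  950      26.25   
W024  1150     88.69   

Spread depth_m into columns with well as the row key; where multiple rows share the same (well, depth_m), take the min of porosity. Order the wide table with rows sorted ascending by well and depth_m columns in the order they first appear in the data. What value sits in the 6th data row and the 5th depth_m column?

With rows sorted ascending by well, row 6 is well=W024. depth_m columns in first-appearance order: 1250, 950, 1150, 100, 2000; column 5 is 2000.
Long rows with well=W024, depth_m=2000: min(18.92, 2.43, 10.32) = 2.43.

2.43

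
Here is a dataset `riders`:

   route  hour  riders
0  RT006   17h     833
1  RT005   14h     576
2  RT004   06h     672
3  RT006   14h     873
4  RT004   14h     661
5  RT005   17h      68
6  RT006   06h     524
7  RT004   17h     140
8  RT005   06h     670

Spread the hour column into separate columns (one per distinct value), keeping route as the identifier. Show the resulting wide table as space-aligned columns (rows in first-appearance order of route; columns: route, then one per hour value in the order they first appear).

Columns: route plus the 3 distinct hour values (17h, 14h, 06h).
For example, row RT006 column 17h takes riders=833 from the long row (RT006, 17h).

route  17h  14h  06h
RT006  833  873  524
RT005  68   576  670
RT004  140  661  672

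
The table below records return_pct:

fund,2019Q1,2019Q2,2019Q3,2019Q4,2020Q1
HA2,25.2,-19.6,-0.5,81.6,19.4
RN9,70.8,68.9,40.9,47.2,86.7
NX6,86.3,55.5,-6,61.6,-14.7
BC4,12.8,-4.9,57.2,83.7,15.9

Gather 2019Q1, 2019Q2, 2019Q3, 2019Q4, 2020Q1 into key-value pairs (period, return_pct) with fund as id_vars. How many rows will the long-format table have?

20

4 fund values × 5 melted columns = 20 rows.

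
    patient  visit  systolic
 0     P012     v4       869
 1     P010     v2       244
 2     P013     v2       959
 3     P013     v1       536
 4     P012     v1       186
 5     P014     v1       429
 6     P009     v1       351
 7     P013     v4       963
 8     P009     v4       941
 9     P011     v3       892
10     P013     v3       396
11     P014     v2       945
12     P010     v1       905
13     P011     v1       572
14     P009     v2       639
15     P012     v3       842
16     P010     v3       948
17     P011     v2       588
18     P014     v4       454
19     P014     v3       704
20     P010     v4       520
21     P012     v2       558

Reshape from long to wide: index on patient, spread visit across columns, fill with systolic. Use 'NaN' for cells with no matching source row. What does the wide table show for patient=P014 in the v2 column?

The long row with patient=P014, visit=v2 has systolic=945.

945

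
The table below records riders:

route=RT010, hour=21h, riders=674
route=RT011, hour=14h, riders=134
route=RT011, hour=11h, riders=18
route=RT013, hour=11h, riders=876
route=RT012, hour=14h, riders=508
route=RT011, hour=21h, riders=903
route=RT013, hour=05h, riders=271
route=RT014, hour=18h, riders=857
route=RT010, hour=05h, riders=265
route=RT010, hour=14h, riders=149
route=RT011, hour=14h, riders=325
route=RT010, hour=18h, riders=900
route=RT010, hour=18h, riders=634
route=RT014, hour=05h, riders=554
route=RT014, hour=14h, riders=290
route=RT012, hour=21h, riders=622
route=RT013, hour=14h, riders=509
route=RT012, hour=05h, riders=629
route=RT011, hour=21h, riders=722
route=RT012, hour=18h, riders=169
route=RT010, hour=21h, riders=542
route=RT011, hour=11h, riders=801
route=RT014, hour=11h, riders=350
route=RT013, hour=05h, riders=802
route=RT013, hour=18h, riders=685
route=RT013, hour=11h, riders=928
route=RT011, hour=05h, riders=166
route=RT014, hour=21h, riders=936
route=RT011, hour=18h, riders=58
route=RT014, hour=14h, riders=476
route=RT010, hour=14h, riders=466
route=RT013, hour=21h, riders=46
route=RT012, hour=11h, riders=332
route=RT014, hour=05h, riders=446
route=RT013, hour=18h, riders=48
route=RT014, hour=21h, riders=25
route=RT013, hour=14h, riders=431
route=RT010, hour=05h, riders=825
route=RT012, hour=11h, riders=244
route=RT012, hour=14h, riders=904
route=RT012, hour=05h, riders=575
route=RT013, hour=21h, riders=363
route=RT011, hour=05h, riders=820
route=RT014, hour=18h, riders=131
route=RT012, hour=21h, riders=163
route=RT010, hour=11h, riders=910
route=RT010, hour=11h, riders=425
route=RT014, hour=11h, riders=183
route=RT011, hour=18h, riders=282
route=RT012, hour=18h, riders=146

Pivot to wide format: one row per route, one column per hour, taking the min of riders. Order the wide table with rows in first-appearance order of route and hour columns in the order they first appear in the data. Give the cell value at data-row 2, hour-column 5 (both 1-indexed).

58

With rows in first-appearance order of route, row 2 is route=RT011. hour columns in first-appearance order: 21h, 14h, 11h, 05h, 18h; column 5 is 18h.
Long rows with route=RT011, hour=18h: min(58, 282) = 58.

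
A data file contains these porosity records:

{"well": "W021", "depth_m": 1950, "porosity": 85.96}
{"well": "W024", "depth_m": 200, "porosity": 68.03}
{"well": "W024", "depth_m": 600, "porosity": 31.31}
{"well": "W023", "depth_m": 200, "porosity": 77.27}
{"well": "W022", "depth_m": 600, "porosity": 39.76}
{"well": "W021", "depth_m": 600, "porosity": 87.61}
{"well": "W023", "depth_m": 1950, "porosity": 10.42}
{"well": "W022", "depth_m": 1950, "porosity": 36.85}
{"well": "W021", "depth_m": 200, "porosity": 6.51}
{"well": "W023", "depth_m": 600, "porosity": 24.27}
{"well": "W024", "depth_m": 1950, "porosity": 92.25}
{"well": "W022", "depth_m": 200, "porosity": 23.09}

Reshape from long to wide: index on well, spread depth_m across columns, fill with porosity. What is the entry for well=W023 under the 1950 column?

10.42

Wide layout: rows indexed by well, columns are the 3 distinct depth_m values (1950, 200, 600).
Cell (well=W023, depth_m=1950) draws from the long row where well=W023 and depth_m=1950, which has porosity=10.42.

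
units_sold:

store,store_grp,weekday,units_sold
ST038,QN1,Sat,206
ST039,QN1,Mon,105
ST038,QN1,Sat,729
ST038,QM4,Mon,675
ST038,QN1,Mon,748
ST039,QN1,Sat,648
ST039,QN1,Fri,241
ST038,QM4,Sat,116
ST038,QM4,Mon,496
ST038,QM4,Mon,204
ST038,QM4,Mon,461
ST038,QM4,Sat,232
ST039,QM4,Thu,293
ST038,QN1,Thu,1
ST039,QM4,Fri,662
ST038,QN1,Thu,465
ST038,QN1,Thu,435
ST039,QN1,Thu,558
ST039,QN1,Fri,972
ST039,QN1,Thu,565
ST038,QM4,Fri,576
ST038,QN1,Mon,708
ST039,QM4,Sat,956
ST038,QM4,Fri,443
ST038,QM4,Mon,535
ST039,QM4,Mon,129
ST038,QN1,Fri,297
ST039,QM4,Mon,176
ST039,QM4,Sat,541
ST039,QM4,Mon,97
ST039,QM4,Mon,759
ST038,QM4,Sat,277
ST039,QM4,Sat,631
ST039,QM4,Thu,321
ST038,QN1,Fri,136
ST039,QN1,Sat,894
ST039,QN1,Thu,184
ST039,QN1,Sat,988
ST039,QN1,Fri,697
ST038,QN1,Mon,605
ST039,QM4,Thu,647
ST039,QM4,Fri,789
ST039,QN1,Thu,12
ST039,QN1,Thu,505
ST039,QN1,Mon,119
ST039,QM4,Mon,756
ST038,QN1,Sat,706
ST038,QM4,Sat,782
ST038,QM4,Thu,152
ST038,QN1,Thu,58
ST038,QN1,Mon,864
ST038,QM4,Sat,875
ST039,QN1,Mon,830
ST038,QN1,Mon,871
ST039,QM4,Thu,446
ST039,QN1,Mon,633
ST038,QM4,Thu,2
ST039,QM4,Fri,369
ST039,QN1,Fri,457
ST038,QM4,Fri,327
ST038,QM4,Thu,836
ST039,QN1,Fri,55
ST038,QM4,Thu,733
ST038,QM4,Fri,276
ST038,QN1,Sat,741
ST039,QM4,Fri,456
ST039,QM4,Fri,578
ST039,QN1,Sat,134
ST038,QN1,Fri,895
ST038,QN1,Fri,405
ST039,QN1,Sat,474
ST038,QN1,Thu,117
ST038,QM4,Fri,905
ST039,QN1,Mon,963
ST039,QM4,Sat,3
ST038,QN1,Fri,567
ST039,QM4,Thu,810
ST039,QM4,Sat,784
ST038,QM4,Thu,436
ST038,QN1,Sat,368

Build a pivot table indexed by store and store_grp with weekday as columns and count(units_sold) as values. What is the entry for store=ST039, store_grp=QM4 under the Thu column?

Rows with store=ST039, store_grp=QM4 and weekday=Thu: units_sold values are 293, 321, 647, 446, 810.
5 rows match — count = 5.

5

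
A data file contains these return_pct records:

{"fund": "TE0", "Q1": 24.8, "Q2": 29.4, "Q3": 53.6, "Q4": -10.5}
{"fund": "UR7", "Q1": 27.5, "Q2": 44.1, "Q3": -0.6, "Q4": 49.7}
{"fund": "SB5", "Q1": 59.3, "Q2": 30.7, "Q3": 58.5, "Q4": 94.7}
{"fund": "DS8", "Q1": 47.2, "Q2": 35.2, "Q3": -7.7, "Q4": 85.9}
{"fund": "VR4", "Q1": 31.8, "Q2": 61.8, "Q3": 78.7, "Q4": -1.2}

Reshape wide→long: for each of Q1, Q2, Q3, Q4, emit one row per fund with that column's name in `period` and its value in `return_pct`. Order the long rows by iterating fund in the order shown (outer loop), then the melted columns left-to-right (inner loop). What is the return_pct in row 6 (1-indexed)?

44.1

20 rows total (5 × 4). Row 6: index ⌊(6-1)/4⌋ = 1 into fund → UR7; (6-1) mod 4 = 1 into the melted columns → Q2.
So row 6 is (UR7, Q2, 44.1); return_pct = 44.1.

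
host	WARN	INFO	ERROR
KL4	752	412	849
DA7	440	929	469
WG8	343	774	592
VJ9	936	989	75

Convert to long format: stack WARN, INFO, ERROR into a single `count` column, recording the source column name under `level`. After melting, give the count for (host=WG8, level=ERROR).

Unpivoting turns each (host, wide-column) pair into one long row.
The wide cell at row WG8, column ERROR holds 592, so the long row (WG8, ERROR) has count=592.

592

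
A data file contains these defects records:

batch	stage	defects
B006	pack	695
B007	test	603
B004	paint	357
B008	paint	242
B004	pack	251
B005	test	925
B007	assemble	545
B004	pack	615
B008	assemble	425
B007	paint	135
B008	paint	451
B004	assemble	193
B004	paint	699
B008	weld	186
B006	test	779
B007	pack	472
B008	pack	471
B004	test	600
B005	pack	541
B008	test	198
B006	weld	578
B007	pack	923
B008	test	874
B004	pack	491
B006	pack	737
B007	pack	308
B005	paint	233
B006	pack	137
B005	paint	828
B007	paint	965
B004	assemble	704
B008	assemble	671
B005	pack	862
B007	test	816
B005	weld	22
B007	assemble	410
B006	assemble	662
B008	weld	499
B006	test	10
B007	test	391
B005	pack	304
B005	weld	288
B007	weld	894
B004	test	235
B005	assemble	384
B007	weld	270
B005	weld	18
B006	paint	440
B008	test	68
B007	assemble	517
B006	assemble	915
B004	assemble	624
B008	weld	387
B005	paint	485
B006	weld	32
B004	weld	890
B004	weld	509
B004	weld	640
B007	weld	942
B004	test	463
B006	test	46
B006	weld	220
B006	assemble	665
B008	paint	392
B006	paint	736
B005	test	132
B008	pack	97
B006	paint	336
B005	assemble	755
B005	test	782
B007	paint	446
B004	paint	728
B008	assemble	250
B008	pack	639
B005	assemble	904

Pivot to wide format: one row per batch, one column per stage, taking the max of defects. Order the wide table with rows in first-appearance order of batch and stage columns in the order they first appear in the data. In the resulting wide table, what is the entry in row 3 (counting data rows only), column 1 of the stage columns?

With rows in first-appearance order of batch, row 3 is batch=B004. stage columns in first-appearance order: pack, test, paint, assemble, weld; column 1 is pack.
Long rows with batch=B004, stage=pack: max(251, 615, 491) = 615.

615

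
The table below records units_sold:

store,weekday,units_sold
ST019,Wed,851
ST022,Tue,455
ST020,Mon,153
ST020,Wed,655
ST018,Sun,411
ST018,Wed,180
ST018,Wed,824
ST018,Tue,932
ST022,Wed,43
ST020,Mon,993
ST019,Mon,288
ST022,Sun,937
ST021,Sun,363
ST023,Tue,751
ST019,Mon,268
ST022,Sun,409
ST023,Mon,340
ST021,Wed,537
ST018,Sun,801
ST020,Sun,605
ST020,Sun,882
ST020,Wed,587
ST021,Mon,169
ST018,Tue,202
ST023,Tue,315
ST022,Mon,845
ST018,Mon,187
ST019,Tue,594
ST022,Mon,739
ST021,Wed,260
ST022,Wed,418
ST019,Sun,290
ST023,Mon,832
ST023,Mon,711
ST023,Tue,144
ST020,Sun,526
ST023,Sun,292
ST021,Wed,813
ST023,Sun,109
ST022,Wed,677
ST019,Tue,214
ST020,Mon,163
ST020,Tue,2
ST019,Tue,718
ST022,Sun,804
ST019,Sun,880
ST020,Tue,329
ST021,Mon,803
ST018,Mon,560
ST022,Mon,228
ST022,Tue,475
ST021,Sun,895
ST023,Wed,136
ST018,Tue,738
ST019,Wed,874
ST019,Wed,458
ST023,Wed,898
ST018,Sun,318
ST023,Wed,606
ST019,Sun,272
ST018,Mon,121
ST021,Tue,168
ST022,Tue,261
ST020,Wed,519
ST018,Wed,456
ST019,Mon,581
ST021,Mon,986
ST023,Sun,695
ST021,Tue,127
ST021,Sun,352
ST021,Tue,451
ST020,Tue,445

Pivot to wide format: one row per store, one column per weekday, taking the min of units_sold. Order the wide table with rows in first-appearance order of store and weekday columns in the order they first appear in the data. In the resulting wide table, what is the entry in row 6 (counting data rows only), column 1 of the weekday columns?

136

With rows in first-appearance order of store, row 6 is store=ST023. weekday columns in first-appearance order: Wed, Tue, Mon, Sun; column 1 is Wed.
Long rows with store=ST023, weekday=Wed: min(136, 898, 606) = 136.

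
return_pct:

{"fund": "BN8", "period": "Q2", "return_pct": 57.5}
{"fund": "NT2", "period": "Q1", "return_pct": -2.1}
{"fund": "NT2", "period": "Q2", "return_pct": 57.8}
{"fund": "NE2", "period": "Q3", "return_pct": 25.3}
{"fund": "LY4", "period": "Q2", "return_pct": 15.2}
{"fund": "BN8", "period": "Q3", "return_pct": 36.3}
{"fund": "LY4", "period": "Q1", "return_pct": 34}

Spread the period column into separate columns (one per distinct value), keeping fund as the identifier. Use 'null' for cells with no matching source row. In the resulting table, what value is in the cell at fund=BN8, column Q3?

The long row with fund=BN8, period=Q3 has return_pct=36.3.

36.3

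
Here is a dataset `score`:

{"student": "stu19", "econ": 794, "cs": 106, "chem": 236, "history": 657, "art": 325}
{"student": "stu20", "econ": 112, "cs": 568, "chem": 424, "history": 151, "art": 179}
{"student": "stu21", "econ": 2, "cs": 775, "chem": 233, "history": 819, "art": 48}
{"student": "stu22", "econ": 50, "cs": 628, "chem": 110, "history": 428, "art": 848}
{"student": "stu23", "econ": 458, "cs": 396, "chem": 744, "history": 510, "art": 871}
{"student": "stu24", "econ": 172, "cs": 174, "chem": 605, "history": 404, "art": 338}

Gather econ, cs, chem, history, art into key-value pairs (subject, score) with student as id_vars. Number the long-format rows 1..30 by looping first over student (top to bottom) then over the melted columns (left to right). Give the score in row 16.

50

30 rows total (6 × 5). Row 16: index ⌊(16-1)/5⌋ = 3 into student → stu22; (16-1) mod 5 = 0 into the melted columns → econ.
So row 16 is (stu22, econ, 50); score = 50.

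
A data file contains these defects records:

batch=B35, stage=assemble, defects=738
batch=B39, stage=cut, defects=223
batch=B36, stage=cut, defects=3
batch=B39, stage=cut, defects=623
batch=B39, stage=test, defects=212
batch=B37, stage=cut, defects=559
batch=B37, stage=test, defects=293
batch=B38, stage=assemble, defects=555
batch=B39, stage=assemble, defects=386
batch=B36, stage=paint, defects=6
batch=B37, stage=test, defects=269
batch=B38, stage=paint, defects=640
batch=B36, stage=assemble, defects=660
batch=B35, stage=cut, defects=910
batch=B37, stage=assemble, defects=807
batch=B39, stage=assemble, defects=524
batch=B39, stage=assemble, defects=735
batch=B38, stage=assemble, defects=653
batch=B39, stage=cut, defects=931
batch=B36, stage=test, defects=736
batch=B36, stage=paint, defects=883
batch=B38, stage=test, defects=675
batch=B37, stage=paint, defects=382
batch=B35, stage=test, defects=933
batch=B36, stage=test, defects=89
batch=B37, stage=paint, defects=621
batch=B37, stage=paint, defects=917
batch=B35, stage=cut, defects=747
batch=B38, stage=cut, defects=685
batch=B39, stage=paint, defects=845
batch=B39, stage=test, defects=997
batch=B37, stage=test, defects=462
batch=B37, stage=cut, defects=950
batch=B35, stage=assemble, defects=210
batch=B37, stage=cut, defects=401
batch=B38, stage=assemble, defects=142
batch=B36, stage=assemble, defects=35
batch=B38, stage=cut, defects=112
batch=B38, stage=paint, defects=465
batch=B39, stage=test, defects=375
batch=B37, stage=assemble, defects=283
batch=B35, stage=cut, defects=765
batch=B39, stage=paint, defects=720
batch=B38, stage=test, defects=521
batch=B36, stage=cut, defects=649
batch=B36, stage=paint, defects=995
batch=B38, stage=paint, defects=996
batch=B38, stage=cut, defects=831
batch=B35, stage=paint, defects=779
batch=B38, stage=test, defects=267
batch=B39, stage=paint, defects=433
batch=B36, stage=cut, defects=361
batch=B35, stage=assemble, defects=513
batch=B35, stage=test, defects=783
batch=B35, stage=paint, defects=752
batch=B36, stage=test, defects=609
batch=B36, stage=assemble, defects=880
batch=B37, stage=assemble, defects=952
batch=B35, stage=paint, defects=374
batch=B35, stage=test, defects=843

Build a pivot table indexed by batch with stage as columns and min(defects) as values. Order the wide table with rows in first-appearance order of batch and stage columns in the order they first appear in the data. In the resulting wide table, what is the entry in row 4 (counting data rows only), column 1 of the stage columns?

With rows in first-appearance order of batch, row 4 is batch=B37. stage columns in first-appearance order: assemble, cut, test, paint; column 1 is assemble.
Long rows with batch=B37, stage=assemble: min(807, 283, 952) = 283.

283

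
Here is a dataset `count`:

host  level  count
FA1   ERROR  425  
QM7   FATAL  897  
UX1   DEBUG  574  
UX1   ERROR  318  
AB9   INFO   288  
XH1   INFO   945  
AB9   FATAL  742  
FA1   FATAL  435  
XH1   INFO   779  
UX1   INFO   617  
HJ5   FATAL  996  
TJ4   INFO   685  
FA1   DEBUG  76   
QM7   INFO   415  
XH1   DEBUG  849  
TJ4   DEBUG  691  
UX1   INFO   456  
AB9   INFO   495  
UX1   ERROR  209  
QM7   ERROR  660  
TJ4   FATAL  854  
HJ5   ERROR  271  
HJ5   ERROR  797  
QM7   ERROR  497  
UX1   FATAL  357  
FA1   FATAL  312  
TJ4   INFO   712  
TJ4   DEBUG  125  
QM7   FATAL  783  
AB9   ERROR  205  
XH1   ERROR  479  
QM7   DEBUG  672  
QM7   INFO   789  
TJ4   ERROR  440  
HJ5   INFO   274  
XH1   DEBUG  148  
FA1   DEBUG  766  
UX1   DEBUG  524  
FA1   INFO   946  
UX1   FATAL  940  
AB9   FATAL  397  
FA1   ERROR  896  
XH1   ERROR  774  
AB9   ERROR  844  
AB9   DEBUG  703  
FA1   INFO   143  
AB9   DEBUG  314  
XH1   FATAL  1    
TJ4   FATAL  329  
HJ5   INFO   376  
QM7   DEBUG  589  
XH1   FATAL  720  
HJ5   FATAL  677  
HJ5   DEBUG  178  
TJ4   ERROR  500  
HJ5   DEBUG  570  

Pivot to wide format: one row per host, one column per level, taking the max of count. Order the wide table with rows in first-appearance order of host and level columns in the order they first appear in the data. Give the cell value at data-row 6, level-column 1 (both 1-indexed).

With rows in first-appearance order of host, row 6 is host=HJ5. level columns in first-appearance order: ERROR, FATAL, DEBUG, INFO; column 1 is ERROR.
Long rows with host=HJ5, level=ERROR: max(271, 797) = 797.

797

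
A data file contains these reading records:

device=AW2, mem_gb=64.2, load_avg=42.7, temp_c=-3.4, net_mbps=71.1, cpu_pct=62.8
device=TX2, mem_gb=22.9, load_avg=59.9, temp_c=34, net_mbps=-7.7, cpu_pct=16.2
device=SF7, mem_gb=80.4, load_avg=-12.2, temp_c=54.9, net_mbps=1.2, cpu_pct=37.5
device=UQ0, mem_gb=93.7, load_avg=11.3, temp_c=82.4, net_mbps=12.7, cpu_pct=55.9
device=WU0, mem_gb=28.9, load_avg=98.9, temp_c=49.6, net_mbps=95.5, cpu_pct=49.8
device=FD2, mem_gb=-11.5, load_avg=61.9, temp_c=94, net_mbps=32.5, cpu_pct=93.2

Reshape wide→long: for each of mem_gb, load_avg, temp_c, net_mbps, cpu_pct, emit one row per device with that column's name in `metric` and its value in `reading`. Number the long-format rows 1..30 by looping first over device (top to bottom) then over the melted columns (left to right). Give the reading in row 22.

98.9

30 rows total (6 × 5). Row 22: index ⌊(22-1)/5⌋ = 4 into device → WU0; (22-1) mod 5 = 1 into the melted columns → load_avg.
So row 22 is (WU0, load_avg, 98.9); reading = 98.9.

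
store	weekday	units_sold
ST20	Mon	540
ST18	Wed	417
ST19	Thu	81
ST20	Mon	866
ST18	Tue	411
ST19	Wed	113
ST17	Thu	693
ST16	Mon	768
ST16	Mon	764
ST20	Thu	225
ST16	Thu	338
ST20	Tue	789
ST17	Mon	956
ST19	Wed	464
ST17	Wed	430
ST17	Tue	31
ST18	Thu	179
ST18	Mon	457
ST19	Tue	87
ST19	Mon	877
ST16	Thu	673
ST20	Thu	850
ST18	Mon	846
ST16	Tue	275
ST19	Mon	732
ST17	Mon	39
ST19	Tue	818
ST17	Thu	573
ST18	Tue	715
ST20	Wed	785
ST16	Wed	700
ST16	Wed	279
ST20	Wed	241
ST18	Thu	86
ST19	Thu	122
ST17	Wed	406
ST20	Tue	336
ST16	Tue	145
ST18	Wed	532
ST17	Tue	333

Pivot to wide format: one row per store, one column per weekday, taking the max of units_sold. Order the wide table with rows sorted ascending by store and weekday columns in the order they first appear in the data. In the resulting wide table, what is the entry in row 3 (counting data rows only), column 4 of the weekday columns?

With rows sorted ascending by store, row 3 is store=ST18. weekday columns in first-appearance order: Mon, Wed, Thu, Tue; column 4 is Tue.
Long rows with store=ST18, weekday=Tue: max(411, 715) = 715.

715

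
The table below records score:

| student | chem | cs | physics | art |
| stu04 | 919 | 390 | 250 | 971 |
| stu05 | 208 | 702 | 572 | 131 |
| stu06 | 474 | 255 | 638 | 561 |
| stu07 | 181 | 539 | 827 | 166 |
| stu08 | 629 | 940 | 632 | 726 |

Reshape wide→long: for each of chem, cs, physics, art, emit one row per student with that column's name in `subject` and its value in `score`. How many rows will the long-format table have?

20

5 student values × 4 melted columns = 20 rows.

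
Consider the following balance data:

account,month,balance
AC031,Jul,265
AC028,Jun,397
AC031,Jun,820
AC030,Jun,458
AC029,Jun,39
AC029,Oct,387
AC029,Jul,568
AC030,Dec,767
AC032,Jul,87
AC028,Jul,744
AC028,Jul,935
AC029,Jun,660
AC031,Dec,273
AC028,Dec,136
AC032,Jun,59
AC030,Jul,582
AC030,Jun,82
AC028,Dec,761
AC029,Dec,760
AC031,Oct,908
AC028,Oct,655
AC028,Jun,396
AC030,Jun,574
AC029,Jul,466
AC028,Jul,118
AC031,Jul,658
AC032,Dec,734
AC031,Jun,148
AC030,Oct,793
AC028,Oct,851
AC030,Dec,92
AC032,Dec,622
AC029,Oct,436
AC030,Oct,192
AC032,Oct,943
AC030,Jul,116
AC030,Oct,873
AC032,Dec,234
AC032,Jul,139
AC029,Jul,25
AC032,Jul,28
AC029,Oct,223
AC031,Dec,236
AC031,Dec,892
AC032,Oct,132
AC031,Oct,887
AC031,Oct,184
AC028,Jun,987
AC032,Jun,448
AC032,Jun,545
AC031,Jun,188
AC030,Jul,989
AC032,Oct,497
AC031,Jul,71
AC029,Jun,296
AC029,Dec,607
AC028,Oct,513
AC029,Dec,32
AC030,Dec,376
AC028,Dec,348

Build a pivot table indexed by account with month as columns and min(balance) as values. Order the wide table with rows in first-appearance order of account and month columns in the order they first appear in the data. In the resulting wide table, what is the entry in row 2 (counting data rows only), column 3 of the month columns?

With rows in first-appearance order of account, row 2 is account=AC028. month columns in first-appearance order: Jul, Jun, Oct, Dec; column 3 is Oct.
Long rows with account=AC028, month=Oct: min(655, 851, 513) = 513.

513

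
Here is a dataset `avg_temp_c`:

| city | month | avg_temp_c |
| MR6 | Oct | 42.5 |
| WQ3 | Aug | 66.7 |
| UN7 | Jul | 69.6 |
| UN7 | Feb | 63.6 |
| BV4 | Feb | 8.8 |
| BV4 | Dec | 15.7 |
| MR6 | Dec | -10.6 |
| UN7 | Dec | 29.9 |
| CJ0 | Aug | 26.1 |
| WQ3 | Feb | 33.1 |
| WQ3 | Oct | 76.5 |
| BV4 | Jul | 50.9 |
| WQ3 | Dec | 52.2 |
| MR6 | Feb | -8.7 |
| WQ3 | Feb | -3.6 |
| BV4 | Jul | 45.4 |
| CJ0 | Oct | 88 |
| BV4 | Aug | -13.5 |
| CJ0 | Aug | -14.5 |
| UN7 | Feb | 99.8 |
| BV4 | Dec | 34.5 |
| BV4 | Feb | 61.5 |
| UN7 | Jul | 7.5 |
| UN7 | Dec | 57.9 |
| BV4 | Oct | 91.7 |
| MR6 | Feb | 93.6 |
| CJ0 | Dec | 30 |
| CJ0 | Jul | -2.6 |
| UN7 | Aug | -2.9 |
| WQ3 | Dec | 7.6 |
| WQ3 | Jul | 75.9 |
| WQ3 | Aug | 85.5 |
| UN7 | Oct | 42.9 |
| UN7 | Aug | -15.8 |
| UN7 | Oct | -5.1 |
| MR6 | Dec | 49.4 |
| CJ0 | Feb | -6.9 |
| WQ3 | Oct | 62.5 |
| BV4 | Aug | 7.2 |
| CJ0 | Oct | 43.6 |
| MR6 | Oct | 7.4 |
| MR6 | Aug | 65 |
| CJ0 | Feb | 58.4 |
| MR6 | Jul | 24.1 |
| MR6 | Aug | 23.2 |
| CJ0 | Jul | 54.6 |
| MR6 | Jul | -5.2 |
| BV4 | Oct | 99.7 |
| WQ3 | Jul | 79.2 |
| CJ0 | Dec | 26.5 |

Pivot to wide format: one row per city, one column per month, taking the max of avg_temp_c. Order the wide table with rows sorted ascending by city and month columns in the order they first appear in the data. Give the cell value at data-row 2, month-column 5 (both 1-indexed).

With rows sorted ascending by city, row 2 is city=CJ0. month columns in first-appearance order: Oct, Aug, Jul, Feb, Dec; column 5 is Dec.
Long rows with city=CJ0, month=Dec: max(30, 26.5) = 30.

30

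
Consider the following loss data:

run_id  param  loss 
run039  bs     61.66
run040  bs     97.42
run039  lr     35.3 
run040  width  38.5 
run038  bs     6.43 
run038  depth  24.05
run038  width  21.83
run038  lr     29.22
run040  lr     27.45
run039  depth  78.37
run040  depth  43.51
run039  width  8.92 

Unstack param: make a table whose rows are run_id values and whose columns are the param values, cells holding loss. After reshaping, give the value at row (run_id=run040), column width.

Wide layout: rows indexed by run_id, columns are the 4 distinct param values (bs, lr, width, depth).
Cell (run_id=run040, param=width) draws from the long row where run_id=run040 and param=width, which has loss=38.5.

38.5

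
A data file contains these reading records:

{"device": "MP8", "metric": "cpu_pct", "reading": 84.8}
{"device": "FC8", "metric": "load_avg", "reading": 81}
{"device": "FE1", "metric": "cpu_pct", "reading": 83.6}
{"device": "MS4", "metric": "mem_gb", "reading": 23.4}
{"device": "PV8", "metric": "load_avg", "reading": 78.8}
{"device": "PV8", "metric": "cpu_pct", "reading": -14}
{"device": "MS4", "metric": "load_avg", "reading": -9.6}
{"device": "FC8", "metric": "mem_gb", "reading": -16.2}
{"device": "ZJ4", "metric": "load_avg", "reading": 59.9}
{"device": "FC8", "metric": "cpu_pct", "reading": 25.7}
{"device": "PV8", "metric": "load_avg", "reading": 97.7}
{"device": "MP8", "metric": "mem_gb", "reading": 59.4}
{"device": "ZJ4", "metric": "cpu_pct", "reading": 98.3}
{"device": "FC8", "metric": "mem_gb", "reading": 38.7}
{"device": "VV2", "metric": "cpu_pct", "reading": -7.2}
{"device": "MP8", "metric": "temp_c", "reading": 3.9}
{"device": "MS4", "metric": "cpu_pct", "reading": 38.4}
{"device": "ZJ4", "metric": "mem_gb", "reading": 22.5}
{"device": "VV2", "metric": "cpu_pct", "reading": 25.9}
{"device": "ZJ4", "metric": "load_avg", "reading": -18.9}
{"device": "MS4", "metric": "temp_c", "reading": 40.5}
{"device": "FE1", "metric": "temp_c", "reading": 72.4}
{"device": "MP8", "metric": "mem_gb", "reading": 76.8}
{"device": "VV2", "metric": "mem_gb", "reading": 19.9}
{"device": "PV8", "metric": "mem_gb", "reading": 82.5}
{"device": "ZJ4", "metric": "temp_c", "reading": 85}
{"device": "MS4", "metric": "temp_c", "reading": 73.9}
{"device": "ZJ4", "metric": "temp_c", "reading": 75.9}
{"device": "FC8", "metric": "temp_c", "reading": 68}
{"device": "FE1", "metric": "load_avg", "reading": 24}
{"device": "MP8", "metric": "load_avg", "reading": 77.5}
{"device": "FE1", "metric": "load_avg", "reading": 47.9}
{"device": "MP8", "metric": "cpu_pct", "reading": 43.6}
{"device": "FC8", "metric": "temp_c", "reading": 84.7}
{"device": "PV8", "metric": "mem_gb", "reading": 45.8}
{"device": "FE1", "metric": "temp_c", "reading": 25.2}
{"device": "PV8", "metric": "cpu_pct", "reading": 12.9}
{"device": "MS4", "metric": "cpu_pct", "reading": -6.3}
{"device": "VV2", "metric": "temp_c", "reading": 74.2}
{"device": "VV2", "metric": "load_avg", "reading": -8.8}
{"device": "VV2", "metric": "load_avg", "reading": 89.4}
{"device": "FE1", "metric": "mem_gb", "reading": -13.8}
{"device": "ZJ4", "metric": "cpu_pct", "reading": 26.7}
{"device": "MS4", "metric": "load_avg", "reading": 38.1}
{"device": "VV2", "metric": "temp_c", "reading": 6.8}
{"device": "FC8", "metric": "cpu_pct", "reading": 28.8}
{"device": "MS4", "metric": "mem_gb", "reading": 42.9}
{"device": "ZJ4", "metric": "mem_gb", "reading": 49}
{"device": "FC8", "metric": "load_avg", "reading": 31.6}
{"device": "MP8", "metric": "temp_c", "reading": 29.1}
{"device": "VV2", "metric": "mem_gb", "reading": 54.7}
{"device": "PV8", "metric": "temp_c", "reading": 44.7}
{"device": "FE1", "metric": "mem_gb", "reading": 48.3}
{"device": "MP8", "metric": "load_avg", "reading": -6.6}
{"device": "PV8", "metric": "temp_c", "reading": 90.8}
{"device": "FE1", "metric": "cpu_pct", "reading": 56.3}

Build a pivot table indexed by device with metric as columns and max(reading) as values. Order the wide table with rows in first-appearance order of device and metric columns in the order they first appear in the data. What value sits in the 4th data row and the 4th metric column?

With rows in first-appearance order of device, row 4 is device=MS4. metric columns in first-appearance order: cpu_pct, load_avg, mem_gb, temp_c; column 4 is temp_c.
Long rows with device=MS4, metric=temp_c: max(40.5, 73.9) = 73.9.

73.9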